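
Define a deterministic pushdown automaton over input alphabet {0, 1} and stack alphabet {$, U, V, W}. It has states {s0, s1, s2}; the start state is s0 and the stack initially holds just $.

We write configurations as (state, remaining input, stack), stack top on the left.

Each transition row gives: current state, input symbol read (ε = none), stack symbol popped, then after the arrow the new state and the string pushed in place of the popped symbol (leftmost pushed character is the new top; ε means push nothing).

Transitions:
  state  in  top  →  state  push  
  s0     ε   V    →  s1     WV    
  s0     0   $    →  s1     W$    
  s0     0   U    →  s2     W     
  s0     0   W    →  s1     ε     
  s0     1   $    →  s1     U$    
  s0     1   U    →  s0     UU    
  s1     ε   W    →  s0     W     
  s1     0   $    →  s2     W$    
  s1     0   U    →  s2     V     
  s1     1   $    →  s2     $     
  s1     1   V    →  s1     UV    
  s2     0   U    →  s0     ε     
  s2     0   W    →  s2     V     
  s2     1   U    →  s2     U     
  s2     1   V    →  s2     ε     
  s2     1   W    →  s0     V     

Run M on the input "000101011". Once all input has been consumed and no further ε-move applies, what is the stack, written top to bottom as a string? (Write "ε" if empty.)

$

(s0, 000101011, $)
  read 0, top $: go to s1, push W$ → (s1, 00101011, W$)
  ε-move, top W: go to s0, push W → (s0, 00101011, W$)
  read 0, top W: go to s1, push ε → (s1, 0101011, $)
  read 0, top $: go to s2, push W$ → (s2, 101011, W$)
  read 1, top W: go to s0, push V → (s0, 01011, V$)
  ε-move, top V: go to s1, push WV → (s1, 01011, WV$)
  ε-move, top W: go to s0, push W → (s0, 01011, WV$)
  read 0, top W: go to s1, push ε → (s1, 1011, V$)
  read 1, top V: go to s1, push UV → (s1, 011, UV$)
  read 0, top U: go to s2, push V → (s2, 11, VV$)
  read 1, top V: go to s2, push ε → (s2, 1, V$)
  read 1, top V: go to s2, push ε → (s2, ε, $)
All input consumed in state s2 with stack $.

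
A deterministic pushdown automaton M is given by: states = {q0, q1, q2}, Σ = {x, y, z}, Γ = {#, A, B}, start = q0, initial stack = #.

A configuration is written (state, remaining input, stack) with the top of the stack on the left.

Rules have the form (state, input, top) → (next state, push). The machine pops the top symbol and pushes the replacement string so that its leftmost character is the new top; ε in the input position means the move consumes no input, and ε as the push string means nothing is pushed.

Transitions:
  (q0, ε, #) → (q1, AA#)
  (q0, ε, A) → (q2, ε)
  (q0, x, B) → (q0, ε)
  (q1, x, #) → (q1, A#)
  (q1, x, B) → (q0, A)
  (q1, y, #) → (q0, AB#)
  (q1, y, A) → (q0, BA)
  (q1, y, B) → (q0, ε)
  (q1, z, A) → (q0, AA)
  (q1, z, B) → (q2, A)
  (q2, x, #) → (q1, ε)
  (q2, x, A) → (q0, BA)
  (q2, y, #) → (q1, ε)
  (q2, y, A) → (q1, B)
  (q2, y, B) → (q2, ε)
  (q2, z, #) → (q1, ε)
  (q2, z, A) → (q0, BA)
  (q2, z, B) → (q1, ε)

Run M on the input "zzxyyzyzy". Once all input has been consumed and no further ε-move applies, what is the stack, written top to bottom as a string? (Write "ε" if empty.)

(q0, zzxyyzyzy, #) ⊢ (q1, zzxyyzyzy, AA#) ⊢ (q0, zxyyzyzy, AAA#) ⊢ (q2, zxyyzyzy, AA#) ⊢ (q0, xyyzyzy, BAA#) ⊢ (q0, yyzyzy, AA#) ⊢ (q2, yyzyzy, A#) ⊢ (q1, yzyzy, B#) ⊢ (q0, zyzy, #) ⊢ (q1, zyzy, AA#) ⊢ (q0, yzy, AAA#) ⊢ (q2, yzy, AA#) ⊢ (q1, zy, BA#) ⊢ (q2, y, AA#) ⊢ (q1, ε, BA#)
All input consumed in state q1 with stack BA#.

BA#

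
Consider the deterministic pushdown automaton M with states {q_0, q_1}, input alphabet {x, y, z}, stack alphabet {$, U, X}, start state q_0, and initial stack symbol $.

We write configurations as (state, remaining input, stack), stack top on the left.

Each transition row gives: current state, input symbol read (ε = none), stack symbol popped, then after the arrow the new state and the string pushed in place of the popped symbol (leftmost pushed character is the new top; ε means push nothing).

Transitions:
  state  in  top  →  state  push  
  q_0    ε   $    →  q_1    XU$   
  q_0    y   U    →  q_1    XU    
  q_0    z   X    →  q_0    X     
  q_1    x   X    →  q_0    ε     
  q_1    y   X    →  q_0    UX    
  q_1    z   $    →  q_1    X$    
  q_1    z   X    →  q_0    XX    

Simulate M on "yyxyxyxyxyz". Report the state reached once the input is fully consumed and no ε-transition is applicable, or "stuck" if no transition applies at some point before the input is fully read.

(q_0, yyxyxyxyxyz, $) ⊢ (q_1, yyxyxyxyxyz, XU$) ⊢ (q_0, yxyxyxyxyz, UXU$) ⊢ (q_1, xyxyxyxyz, XUXU$) ⊢ (q_0, yxyxyxyz, UXU$) ⊢ (q_1, xyxyxyz, XUXU$) ⊢ (q_0, yxyxyz, UXU$) ⊢ (q_1, xyxyz, XUXU$) ⊢ (q_0, yxyz, UXU$) ⊢ (q_1, xyz, XUXU$) ⊢ (q_0, yz, UXU$) ⊢ (q_1, z, XUXU$) ⊢ (q_0, ε, XXUXU$)
All input consumed; M is in state q_0.

q_0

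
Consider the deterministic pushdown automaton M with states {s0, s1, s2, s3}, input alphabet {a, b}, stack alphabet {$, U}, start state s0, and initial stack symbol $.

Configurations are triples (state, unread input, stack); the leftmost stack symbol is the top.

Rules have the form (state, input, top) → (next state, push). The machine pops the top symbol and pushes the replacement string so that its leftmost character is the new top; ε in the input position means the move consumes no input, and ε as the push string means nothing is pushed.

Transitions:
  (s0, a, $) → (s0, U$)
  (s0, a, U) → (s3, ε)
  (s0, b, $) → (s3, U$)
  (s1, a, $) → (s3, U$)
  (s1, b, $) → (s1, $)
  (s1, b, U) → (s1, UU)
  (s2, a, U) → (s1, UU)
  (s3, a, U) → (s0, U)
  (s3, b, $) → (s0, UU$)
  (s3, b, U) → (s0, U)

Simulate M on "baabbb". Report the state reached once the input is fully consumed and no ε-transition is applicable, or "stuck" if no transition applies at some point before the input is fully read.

stuck

(s0, baabbb, $)
  read b, top $: go to s3, push U$ → (s3, aabbb, U$)
  read a, top U: go to s0, push U → (s0, abbb, U$)
  read a, top U: go to s3, push ε → (s3, bbb, $)
  read b, top $: go to s0, push UU$ → (s0, bb, UU$)
No transition for (s0, b, top U); M blocks with input bb remaining.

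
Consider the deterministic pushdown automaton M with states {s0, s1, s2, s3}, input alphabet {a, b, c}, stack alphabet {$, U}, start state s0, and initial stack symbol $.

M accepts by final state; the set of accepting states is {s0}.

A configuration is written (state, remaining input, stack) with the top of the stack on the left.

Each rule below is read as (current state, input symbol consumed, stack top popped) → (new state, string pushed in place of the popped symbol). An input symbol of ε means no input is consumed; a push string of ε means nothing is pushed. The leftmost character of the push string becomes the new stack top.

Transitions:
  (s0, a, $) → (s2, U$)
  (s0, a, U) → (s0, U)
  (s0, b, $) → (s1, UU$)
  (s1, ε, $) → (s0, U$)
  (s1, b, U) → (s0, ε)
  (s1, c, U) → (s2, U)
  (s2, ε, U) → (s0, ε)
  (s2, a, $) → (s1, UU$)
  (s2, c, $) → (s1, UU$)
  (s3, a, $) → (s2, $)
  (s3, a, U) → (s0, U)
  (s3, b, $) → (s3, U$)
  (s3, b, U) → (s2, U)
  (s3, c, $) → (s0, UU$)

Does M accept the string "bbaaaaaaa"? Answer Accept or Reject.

(s0, bbaaaaaaa, $) ⊢ (s1, baaaaaaa, UU$) ⊢ (s0, aaaaaaa, U$) ⊢ (s0, aaaaaa, U$) ⊢ (s0, aaaaa, U$) ⊢ (s0, aaaa, U$) ⊢ (s0, aaa, U$) ⊢ (s0, aa, U$) ⊢ (s0, a, U$) ⊢ (s0, ε, U$)
All input consumed; state s0 ∈ F.

Accept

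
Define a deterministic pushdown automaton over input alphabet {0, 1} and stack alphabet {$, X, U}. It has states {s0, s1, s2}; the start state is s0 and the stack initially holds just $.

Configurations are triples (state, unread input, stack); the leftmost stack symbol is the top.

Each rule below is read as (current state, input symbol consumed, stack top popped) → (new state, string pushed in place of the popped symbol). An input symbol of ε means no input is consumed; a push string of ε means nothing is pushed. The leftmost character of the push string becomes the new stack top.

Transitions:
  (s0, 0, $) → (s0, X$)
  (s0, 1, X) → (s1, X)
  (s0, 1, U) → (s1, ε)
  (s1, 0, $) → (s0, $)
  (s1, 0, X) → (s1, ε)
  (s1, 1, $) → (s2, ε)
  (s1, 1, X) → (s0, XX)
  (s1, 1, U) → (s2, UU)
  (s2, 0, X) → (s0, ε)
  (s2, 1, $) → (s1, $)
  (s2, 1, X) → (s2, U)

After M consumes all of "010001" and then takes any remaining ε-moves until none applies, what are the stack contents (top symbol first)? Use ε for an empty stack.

X$

(s0, 010001, $)
  read 0, top $: go to s0, push X$ → (s0, 10001, X$)
  read 1, top X: go to s1, push X → (s1, 0001, X$)
  read 0, top X: go to s1, push ε → (s1, 001, $)
  read 0, top $: go to s0, push $ → (s0, 01, $)
  read 0, top $: go to s0, push X$ → (s0, 1, X$)
  read 1, top X: go to s1, push X → (s1, ε, X$)
All input consumed in state s1 with stack X$.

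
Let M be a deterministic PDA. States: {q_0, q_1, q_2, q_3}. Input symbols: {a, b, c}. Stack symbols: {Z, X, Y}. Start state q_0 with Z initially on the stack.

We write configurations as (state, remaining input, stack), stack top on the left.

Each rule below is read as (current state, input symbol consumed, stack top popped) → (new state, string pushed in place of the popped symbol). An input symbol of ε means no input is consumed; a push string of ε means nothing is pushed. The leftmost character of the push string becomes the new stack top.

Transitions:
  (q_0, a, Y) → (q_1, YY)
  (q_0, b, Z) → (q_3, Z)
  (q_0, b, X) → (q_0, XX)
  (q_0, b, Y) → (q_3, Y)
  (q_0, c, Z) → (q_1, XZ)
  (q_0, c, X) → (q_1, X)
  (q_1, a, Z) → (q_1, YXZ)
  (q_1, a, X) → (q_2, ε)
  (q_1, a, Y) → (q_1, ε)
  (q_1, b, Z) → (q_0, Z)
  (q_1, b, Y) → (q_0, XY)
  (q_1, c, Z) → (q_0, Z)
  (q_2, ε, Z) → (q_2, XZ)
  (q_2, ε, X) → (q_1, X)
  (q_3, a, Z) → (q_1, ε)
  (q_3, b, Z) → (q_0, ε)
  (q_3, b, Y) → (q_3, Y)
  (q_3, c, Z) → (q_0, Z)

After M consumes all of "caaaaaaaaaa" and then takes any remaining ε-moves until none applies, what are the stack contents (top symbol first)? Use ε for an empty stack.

(q_0, caaaaaaaaaa, Z)
  read c, top Z: go to q_1, push XZ → (q_1, aaaaaaaaaa, XZ)
  read a, top X: go to q_2, push ε → (q_2, aaaaaaaaa, Z)
  ε-move, top Z: go to q_2, push XZ → (q_2, aaaaaaaaa, XZ)
  ε-move, top X: go to q_1, push X → (q_1, aaaaaaaaa, XZ)
  read a, top X: go to q_2, push ε → (q_2, aaaaaaaa, Z)
  ε-move, top Z: go to q_2, push XZ → (q_2, aaaaaaaa, XZ)
  ε-move, top X: go to q_1, push X → (q_1, aaaaaaaa, XZ)
  read a, top X: go to q_2, push ε → (q_2, aaaaaaa, Z)
  ε-move, top Z: go to q_2, push XZ → (q_2, aaaaaaa, XZ)
  ε-move, top X: go to q_1, push X → (q_1, aaaaaaa, XZ)
  read a, top X: go to q_2, push ε → (q_2, aaaaaa, Z)
  ε-move, top Z: go to q_2, push XZ → (q_2, aaaaaa, XZ)
  ε-move, top X: go to q_1, push X → (q_1, aaaaaa, XZ)
  read a, top X: go to q_2, push ε → (q_2, aaaaa, Z)
  ε-move, top Z: go to q_2, push XZ → (q_2, aaaaa, XZ)
  ε-move, top X: go to q_1, push X → (q_1, aaaaa, XZ)
  read a, top X: go to q_2, push ε → (q_2, aaaa, Z)
  ε-move, top Z: go to q_2, push XZ → (q_2, aaaa, XZ)
  ε-move, top X: go to q_1, push X → (q_1, aaaa, XZ)
  read a, top X: go to q_2, push ε → (q_2, aaa, Z)
  ε-move, top Z: go to q_2, push XZ → (q_2, aaa, XZ)
  ε-move, top X: go to q_1, push X → (q_1, aaa, XZ)
  read a, top X: go to q_2, push ε → (q_2, aa, Z)
  ε-move, top Z: go to q_2, push XZ → (q_2, aa, XZ)
  ε-move, top X: go to q_1, push X → (q_1, aa, XZ)
  read a, top X: go to q_2, push ε → (q_2, a, Z)
  ε-move, top Z: go to q_2, push XZ → (q_2, a, XZ)
  ε-move, top X: go to q_1, push X → (q_1, a, XZ)
  read a, top X: go to q_2, push ε → (q_2, ε, Z)
  ε-move, top Z: go to q_2, push XZ → (q_2, ε, XZ)
  ε-move, top X: go to q_1, push X → (q_1, ε, XZ)
All input consumed in state q_1 with stack XZ.

XZ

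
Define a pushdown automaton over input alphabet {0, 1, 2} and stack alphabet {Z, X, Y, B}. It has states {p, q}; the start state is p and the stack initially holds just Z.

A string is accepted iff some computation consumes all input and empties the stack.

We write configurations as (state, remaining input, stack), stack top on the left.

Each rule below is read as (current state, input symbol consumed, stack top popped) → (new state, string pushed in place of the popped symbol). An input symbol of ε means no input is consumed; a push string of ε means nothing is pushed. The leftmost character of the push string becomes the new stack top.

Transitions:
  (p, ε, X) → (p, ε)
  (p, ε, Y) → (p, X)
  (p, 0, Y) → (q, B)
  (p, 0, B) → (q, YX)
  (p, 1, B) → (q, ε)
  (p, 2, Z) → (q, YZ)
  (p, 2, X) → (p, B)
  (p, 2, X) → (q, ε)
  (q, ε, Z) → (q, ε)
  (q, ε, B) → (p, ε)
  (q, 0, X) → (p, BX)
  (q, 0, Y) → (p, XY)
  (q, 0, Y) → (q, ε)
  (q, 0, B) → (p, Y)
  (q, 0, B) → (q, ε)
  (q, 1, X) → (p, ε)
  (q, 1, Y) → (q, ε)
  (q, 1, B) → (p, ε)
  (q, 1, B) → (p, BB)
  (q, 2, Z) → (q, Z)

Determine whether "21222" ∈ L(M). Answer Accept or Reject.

Accept

One accepting computation: (p, 21222, Z) ⊢ (q, 1222, YZ) ⊢ (q, 222, Z) ⊢ (q, 22, Z) ⊢ (q, 2, Z) ⊢ (q, ε, Z) ⊢ (q, ε, ε)
All input consumed and the stack is empty.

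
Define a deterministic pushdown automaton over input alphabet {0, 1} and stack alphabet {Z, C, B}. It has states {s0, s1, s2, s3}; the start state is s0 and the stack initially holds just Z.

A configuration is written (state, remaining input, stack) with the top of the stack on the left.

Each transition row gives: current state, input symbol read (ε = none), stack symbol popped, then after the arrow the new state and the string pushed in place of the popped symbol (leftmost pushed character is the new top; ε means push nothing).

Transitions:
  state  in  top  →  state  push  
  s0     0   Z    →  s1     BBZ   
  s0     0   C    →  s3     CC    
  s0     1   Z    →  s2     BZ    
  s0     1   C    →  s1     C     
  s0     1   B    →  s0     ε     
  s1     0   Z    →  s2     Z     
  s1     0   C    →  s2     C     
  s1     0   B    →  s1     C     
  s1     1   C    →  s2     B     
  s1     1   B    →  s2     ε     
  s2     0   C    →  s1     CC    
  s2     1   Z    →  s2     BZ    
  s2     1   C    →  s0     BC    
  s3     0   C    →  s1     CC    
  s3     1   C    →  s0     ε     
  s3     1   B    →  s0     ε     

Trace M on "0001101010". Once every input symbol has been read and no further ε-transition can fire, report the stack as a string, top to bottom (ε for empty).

CCBZ

(s0, 0001101010, Z)
  read 0, top Z: go to s1, push BBZ → (s1, 001101010, BBZ)
  read 0, top B: go to s1, push C → (s1, 01101010, CBZ)
  read 0, top C: go to s2, push C → (s2, 1101010, CBZ)
  read 1, top C: go to s0, push BC → (s0, 101010, BCBZ)
  read 1, top B: go to s0, push ε → (s0, 01010, CBZ)
  read 0, top C: go to s3, push CC → (s3, 1010, CCBZ)
  read 1, top C: go to s0, push ε → (s0, 010, CBZ)
  read 0, top C: go to s3, push CC → (s3, 10, CCBZ)
  read 1, top C: go to s0, push ε → (s0, 0, CBZ)
  read 0, top C: go to s3, push CC → (s3, ε, CCBZ)
All input consumed in state s3 with stack CCBZ.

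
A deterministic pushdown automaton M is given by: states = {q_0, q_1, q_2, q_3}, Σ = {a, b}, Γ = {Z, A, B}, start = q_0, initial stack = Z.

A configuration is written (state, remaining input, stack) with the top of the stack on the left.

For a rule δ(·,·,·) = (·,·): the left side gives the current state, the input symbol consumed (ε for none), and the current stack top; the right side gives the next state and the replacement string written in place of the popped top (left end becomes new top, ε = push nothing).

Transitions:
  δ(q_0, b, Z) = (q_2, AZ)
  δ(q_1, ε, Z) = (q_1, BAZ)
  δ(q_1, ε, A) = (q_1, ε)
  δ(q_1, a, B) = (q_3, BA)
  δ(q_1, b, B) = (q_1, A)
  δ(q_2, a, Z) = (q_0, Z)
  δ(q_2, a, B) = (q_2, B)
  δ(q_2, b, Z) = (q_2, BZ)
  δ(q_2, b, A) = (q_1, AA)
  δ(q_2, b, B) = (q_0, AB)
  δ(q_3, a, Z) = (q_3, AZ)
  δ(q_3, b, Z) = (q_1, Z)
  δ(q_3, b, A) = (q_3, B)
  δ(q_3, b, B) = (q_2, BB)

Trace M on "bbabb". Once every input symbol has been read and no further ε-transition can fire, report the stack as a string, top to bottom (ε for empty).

(q_0, bbabb, Z)
  read b, top Z: go to q_2, push AZ → (q_2, babb, AZ)
  read b, top A: go to q_1, push AA → (q_1, abb, AAZ)
  ε-move, top A: go to q_1, push ε → (q_1, abb, AZ)
  ε-move, top A: go to q_1, push ε → (q_1, abb, Z)
  ε-move, top Z: go to q_1, push BAZ → (q_1, abb, BAZ)
  read a, top B: go to q_3, push BA → (q_3, bb, BAAZ)
  read b, top B: go to q_2, push BB → (q_2, b, BBAAZ)
  read b, top B: go to q_0, push AB → (q_0, ε, ABBAAZ)
All input consumed in state q_0 with stack ABBAAZ.

ABBAAZ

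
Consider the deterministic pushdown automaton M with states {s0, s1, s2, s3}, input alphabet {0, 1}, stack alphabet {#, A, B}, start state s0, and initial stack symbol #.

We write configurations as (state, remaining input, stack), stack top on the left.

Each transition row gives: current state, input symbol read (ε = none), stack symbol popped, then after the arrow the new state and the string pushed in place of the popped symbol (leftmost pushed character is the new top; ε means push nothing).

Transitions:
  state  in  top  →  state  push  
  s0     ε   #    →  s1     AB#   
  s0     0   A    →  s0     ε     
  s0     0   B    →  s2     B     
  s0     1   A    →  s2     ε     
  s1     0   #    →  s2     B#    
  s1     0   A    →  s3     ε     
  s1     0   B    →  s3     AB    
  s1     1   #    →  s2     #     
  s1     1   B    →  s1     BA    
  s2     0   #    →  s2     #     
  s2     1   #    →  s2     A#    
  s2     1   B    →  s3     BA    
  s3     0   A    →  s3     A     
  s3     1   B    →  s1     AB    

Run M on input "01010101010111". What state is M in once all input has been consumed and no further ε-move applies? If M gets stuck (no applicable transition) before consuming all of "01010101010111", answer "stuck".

stuck

(s0, 01010101010111, #)
  ε-move, top #: go to s1, push AB# → (s1, 01010101010111, AB#)
  read 0, top A: go to s3, push ε → (s3, 1010101010111, B#)
  read 1, top B: go to s1, push AB → (s1, 010101010111, AB#)
  read 0, top A: go to s3, push ε → (s3, 10101010111, B#)
  read 1, top B: go to s1, push AB → (s1, 0101010111, AB#)
  read 0, top A: go to s3, push ε → (s3, 101010111, B#)
  read 1, top B: go to s1, push AB → (s1, 01010111, AB#)
  read 0, top A: go to s3, push ε → (s3, 1010111, B#)
  read 1, top B: go to s1, push AB → (s1, 010111, AB#)
  read 0, top A: go to s3, push ε → (s3, 10111, B#)
  read 1, top B: go to s1, push AB → (s1, 0111, AB#)
  read 0, top A: go to s3, push ε → (s3, 111, B#)
  read 1, top B: go to s1, push AB → (s1, 11, AB#)
No transition for (s1, 1, top A); M blocks with input 11 remaining.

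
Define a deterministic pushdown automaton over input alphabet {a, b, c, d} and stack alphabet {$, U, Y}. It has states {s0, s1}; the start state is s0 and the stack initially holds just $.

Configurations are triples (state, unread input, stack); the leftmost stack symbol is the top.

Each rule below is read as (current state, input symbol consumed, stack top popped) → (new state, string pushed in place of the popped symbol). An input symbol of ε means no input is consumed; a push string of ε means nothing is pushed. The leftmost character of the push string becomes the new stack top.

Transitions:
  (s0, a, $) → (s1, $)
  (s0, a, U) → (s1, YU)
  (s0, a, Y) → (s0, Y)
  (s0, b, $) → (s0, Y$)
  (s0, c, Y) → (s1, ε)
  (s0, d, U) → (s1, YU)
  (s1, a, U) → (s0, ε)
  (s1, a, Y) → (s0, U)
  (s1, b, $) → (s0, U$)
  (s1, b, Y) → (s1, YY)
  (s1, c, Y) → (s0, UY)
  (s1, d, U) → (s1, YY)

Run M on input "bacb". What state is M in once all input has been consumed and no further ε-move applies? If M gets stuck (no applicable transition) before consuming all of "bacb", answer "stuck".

s0

(s0, bacb, $) ⊢ (s0, acb, Y$) ⊢ (s0, cb, Y$) ⊢ (s1, b, $) ⊢ (s0, ε, U$)
All input consumed; M is in state s0.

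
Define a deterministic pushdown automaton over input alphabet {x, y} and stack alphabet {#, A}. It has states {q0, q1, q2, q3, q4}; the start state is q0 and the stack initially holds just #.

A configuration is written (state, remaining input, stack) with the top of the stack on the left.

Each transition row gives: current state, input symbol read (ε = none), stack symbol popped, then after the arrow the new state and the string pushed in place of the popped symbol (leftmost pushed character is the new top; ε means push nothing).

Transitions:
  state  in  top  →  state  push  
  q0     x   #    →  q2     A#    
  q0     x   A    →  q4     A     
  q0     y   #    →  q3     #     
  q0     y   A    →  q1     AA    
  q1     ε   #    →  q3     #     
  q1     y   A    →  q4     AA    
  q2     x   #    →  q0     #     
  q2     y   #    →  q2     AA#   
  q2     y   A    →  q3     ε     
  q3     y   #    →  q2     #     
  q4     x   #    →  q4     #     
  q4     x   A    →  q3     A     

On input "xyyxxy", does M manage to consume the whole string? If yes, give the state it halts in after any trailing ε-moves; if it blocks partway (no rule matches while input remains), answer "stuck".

(q0, xyyxxy, #)
  read x, top #: go to q2, push A# → (q2, yyxxy, A#)
  read y, top A: go to q3, push ε → (q3, yxxy, #)
  read y, top #: go to q2, push # → (q2, xxy, #)
  read x, top #: go to q0, push # → (q0, xy, #)
  read x, top #: go to q2, push A# → (q2, y, A#)
  read y, top A: go to q3, push ε → (q3, ε, #)
All input consumed; M is in state q3.

q3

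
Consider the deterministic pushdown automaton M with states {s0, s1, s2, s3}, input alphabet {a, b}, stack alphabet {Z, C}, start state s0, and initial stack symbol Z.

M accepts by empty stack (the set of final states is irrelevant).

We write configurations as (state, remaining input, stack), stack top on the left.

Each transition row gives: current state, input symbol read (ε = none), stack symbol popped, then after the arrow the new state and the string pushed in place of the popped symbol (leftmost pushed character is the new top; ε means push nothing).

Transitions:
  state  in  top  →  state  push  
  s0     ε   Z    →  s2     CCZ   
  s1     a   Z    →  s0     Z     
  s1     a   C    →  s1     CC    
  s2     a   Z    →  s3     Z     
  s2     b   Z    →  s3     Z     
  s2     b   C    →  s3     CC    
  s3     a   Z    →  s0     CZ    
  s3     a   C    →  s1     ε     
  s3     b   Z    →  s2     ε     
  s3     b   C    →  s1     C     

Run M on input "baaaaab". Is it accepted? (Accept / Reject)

(s0, baaaaab, Z)
  ε-move, top Z: go to s2, push CCZ → (s2, baaaaab, CCZ)
  read b, top C: go to s3, push CC → (s3, aaaaab, CCCZ)
  read a, top C: go to s1, push ε → (s1, aaaab, CCZ)
  read a, top C: go to s1, push CC → (s1, aaab, CCCZ)
  read a, top C: go to s1, push CC → (s1, aab, CCCCZ)
  read a, top C: go to s1, push CC → (s1, ab, CCCCCZ)
  read a, top C: go to s1, push CC → (s1, b, CCCCCCZ)
No transition applies at (s1, b, CCCCCCZ); input not fully consumed.

Reject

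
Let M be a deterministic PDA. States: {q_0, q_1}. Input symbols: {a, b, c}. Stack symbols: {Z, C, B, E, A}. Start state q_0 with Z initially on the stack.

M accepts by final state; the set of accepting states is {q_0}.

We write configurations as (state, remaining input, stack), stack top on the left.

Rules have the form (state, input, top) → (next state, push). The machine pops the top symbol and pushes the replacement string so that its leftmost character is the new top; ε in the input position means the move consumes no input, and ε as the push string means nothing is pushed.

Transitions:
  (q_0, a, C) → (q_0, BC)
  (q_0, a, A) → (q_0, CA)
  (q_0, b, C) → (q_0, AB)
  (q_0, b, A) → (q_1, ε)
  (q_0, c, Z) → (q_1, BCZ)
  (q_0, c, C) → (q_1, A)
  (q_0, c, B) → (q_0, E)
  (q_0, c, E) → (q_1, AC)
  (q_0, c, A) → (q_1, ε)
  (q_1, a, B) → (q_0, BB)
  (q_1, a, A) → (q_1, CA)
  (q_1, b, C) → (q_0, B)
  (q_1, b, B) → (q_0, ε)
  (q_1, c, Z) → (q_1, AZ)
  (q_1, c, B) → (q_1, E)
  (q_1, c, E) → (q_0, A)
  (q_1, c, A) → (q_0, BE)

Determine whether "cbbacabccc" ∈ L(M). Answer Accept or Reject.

(q_0, cbbacabccc, Z) ⊢ (q_1, bbacabccc, BCZ) ⊢ (q_0, bacabccc, CZ) ⊢ (q_0, acabccc, ABZ) ⊢ (q_0, cabccc, CABZ) ⊢ (q_1, abccc, AABZ) ⊢ (q_1, bccc, CAABZ) ⊢ (q_0, ccc, BAABZ) ⊢ (q_0, cc, EAABZ) ⊢ (q_1, c, ACAABZ) ⊢ (q_0, ε, BECAABZ)
All input consumed; state q_0 ∈ F.

Accept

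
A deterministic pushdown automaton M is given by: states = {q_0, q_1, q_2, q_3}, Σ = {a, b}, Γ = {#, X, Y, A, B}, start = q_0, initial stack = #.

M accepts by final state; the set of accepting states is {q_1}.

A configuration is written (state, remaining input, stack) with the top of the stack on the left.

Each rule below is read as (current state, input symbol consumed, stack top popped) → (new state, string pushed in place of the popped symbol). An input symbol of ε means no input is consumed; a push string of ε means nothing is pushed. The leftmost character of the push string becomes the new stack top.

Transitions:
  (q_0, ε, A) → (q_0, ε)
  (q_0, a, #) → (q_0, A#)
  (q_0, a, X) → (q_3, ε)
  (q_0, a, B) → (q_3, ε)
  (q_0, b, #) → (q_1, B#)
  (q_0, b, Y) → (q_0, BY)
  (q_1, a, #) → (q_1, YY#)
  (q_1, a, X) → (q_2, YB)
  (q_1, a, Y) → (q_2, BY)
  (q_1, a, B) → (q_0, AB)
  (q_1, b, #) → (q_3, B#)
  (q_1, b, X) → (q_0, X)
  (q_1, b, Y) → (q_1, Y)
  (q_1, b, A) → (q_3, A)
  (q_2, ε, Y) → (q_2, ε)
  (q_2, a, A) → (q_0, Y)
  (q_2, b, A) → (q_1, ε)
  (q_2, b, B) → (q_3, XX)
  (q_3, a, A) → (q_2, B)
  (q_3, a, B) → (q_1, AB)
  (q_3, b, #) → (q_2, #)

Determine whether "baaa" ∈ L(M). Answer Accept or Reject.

(q_0, baaa, #)
  read b, top #: go to q_1, push B# → (q_1, aaa, B#)
  read a, top B: go to q_0, push AB → (q_0, aa, AB#)
  ε-move, top A: go to q_0, push ε → (q_0, aa, B#)
  read a, top B: go to q_3, push ε → (q_3, a, #)
No transition applies at (q_3, a, #); input not fully consumed.

Reject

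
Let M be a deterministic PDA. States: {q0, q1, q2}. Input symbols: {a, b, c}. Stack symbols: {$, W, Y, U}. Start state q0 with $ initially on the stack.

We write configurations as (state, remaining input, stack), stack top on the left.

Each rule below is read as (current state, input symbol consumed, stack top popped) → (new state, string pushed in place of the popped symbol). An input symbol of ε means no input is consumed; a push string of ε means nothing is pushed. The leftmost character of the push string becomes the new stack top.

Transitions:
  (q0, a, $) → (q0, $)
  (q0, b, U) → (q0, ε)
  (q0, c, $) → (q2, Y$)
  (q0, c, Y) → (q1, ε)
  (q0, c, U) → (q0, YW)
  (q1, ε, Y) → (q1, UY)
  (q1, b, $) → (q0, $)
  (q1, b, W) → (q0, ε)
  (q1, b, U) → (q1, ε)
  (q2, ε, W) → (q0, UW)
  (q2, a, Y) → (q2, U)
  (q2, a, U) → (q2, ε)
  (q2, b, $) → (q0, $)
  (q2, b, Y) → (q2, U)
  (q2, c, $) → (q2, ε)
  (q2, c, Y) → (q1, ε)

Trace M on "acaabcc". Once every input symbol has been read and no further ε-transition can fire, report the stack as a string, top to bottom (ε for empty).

$

(q0, acaabcc, $) ⊢ (q0, caabcc, $) ⊢ (q2, aabcc, Y$) ⊢ (q2, abcc, U$) ⊢ (q2, bcc, $) ⊢ (q0, cc, $) ⊢ (q2, c, Y$) ⊢ (q1, ε, $)
All input consumed in state q1 with stack $.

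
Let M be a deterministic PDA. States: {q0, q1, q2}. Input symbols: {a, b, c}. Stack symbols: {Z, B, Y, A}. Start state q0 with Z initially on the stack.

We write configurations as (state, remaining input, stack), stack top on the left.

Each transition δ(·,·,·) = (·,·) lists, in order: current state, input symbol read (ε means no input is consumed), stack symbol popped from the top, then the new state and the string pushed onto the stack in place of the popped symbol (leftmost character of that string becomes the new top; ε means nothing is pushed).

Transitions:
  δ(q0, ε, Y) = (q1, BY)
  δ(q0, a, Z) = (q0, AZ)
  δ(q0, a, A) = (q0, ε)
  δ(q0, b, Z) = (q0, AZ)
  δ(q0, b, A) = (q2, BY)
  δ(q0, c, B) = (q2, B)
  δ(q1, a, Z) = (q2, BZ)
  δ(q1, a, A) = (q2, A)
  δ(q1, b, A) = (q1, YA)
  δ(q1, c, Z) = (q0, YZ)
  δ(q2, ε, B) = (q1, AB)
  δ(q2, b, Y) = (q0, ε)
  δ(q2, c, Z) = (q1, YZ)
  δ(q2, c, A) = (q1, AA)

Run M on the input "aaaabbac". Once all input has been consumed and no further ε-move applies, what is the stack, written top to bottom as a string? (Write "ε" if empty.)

(q0, aaaabbac, Z)
  read a, top Z: go to q0, push AZ → (q0, aaabbac, AZ)
  read a, top A: go to q0, push ε → (q0, aabbac, Z)
  read a, top Z: go to q0, push AZ → (q0, abbac, AZ)
  read a, top A: go to q0, push ε → (q0, bbac, Z)
  read b, top Z: go to q0, push AZ → (q0, bac, AZ)
  read b, top A: go to q2, push BY → (q2, ac, BYZ)
  ε-move, top B: go to q1, push AB → (q1, ac, ABYZ)
  read a, top A: go to q2, push A → (q2, c, ABYZ)
  read c, top A: go to q1, push AA → (q1, ε, AABYZ)
All input consumed in state q1 with stack AABYZ.

AABYZ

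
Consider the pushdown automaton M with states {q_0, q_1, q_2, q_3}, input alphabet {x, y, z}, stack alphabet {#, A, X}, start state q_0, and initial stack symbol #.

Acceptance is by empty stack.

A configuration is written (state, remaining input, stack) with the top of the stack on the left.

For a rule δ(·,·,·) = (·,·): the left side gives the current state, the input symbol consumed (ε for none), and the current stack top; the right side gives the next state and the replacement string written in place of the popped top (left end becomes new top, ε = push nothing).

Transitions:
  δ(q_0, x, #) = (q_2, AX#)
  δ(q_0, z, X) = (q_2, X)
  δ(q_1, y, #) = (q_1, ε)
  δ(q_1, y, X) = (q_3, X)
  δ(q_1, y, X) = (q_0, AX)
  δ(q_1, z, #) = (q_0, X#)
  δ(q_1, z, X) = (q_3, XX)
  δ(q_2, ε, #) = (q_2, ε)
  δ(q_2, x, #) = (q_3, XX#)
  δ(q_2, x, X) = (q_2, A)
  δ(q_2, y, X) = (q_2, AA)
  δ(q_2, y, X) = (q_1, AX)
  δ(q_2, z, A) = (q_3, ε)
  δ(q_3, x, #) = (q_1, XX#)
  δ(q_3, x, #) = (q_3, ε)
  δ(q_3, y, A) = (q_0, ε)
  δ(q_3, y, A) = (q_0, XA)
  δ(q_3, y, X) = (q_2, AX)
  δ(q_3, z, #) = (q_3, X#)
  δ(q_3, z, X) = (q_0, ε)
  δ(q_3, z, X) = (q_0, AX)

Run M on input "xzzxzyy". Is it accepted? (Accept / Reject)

Reject

No computation consumes all input and empties the stack.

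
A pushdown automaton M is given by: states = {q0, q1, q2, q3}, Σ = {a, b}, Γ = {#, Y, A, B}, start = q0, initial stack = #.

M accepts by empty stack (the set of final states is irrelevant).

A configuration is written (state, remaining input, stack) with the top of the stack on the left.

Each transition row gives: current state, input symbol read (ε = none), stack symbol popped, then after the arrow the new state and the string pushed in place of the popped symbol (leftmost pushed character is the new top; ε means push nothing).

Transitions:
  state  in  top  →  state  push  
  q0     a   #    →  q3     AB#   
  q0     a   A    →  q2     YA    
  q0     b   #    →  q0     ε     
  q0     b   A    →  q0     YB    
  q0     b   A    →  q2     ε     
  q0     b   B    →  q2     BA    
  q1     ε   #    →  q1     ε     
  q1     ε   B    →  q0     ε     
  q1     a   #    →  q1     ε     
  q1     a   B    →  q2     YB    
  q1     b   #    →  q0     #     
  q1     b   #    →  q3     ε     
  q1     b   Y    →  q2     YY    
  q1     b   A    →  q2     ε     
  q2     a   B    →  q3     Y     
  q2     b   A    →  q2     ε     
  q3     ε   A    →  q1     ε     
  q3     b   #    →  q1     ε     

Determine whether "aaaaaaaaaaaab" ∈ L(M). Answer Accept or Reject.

One accepting computation: (q0, aaaaaaaaaaaab, #) ⊢ (q3, aaaaaaaaaaab, AB#) ⊢ (q1, aaaaaaaaaaab, B#) ⊢ (q0, aaaaaaaaaaab, #) ⊢ (q3, aaaaaaaaaab, AB#) ⊢ (q1, aaaaaaaaaab, B#) ⊢ (q0, aaaaaaaaaab, #) ⊢ (q3, aaaaaaaaab, AB#) ⊢ (q1, aaaaaaaaab, B#) ⊢ (q0, aaaaaaaaab, #) ⊢ (q3, aaaaaaaab, AB#) ⊢ (q1, aaaaaaaab, B#) ⊢ (q0, aaaaaaaab, #) ⊢ (q3, aaaaaaab, AB#) ⊢ (q1, aaaaaaab, B#) ⊢ (q0, aaaaaaab, #) ⊢ (q3, aaaaaab, AB#) ⊢ (q1, aaaaaab, B#) ⊢ (q0, aaaaaab, #) ⊢ (q3, aaaaab, AB#) ⊢ (q1, aaaaab, B#) ⊢ (q0, aaaaab, #) ⊢ (q3, aaaab, AB#) ⊢ (q1, aaaab, B#) ⊢ (q0, aaaab, #) ⊢ (q3, aaab, AB#) ⊢ (q1, aaab, B#) ⊢ (q0, aaab, #) ⊢ (q3, aab, AB#) ⊢ (q1, aab, B#) ⊢ (q0, aab, #) ⊢ (q3, ab, AB#) ⊢ (q1, ab, B#) ⊢ (q0, ab, #) ⊢ (q3, b, AB#) ⊢ (q1, b, B#) ⊢ (q0, b, #) ⊢ (q0, ε, ε)
All input consumed and the stack is empty.

Accept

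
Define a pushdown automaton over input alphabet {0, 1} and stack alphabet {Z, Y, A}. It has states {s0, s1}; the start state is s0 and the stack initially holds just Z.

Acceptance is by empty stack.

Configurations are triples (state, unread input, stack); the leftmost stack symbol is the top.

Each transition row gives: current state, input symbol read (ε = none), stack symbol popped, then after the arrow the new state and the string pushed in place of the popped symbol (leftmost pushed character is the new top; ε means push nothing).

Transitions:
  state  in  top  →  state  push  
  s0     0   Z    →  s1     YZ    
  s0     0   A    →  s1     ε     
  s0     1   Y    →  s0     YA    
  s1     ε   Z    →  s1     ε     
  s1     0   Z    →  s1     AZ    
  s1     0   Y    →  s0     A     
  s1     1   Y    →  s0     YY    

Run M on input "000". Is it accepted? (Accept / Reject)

One accepting computation: (s0, 000, Z) ⊢ (s1, 00, YZ) ⊢ (s0, 0, AZ) ⊢ (s1, ε, Z) ⊢ (s1, ε, ε)
All input consumed and the stack is empty.

Accept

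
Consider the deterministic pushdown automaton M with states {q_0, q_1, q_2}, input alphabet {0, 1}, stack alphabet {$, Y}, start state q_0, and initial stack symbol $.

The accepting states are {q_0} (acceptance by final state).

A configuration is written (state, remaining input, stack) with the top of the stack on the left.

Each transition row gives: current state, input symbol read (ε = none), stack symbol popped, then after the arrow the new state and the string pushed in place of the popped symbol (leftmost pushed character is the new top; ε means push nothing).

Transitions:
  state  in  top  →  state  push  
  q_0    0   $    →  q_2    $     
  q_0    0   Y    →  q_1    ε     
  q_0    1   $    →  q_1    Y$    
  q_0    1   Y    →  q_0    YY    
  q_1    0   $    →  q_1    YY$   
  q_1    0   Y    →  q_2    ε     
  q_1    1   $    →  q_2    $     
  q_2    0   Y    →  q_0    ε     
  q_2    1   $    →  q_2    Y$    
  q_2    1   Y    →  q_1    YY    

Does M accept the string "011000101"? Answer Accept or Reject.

(q_0, 011000101, $)
  read 0, top $: go to q_2, push $ → (q_2, 11000101, $)
  read 1, top $: go to q_2, push Y$ → (q_2, 1000101, Y$)
  read 1, top Y: go to q_1, push YY → (q_1, 000101, YY$)
  read 0, top Y: go to q_2, push ε → (q_2, 00101, Y$)
  read 0, top Y: go to q_0, push ε → (q_0, 0101, $)
  read 0, top $: go to q_2, push $ → (q_2, 101, $)
  read 1, top $: go to q_2, push Y$ → (q_2, 01, Y$)
  read 0, top Y: go to q_0, push ε → (q_0, 1, $)
  read 1, top $: go to q_1, push Y$ → (q_1, ε, Y$)
All input consumed; state q_1 ∉ F and no further ε-move applies.

Reject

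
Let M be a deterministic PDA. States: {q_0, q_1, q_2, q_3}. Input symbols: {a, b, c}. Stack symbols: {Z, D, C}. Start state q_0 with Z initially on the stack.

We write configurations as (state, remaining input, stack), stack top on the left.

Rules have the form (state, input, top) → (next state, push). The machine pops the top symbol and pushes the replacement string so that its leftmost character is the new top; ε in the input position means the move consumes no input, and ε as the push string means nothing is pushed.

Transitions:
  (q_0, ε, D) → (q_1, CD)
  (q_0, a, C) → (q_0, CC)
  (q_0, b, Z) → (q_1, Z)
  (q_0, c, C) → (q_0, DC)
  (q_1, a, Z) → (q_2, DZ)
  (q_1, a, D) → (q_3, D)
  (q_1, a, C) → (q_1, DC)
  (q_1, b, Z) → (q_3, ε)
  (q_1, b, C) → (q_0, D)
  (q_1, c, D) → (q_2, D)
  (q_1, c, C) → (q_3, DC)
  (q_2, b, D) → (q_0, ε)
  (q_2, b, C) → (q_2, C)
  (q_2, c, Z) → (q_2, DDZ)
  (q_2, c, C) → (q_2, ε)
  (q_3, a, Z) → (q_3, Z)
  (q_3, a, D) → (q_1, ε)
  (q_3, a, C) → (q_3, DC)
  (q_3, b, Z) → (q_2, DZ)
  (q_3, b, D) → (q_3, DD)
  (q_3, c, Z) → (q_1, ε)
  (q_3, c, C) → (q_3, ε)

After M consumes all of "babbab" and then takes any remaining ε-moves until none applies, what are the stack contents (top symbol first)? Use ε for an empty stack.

Z

(q_0, babbab, Z)
  read b, top Z: go to q_1, push Z → (q_1, abbab, Z)
  read a, top Z: go to q_2, push DZ → (q_2, bbab, DZ)
  read b, top D: go to q_0, push ε → (q_0, bab, Z)
  read b, top Z: go to q_1, push Z → (q_1, ab, Z)
  read a, top Z: go to q_2, push DZ → (q_2, b, DZ)
  read b, top D: go to q_0, push ε → (q_0, ε, Z)
All input consumed in state q_0 with stack Z.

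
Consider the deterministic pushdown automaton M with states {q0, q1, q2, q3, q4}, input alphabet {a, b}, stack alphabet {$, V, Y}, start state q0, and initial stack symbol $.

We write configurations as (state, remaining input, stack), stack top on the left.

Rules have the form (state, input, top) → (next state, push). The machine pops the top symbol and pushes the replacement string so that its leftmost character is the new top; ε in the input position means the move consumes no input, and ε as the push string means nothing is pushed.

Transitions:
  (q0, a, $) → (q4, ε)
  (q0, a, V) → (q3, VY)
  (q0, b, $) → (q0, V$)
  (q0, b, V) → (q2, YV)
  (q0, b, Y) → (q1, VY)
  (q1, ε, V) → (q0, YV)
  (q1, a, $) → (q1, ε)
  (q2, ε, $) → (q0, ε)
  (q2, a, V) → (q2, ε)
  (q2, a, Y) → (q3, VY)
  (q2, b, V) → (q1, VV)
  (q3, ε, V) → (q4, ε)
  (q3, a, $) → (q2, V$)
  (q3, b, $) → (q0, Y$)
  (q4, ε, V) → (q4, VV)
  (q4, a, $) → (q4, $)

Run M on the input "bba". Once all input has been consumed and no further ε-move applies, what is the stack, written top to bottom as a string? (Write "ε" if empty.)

(q0, bba, $)
  read b, top $: go to q0, push V$ → (q0, ba, V$)
  read b, top V: go to q2, push YV → (q2, a, YV$)
  read a, top Y: go to q3, push VY → (q3, ε, VYV$)
  ε-move, top V: go to q4, push ε → (q4, ε, YV$)
All input consumed in state q4 with stack YV$.

YV$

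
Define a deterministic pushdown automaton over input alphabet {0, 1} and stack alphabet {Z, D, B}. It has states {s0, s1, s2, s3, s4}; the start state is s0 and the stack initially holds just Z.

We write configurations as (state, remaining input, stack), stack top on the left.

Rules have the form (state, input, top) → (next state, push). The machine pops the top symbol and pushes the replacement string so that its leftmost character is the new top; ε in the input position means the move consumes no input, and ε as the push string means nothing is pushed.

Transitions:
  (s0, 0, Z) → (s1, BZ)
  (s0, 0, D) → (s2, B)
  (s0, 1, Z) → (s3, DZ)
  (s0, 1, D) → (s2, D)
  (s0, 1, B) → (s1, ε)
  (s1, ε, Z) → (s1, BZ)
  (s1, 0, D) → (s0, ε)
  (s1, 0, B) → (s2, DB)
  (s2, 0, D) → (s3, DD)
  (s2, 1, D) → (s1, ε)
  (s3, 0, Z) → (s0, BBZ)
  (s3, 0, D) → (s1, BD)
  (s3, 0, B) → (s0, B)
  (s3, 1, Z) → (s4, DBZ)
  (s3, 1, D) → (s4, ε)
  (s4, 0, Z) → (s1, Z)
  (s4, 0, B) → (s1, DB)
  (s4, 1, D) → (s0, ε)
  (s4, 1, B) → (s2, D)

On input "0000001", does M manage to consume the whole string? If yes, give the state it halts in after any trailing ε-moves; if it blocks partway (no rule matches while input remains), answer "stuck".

(s0, 0000001, Z)
  read 0, top Z: go to s1, push BZ → (s1, 000001, BZ)
  read 0, top B: go to s2, push DB → (s2, 00001, DBZ)
  read 0, top D: go to s3, push DD → (s3, 0001, DDBZ)
  read 0, top D: go to s1, push BD → (s1, 001, BDDBZ)
  read 0, top B: go to s2, push DB → (s2, 01, DBDDBZ)
  read 0, top D: go to s3, push DD → (s3, 1, DDBDDBZ)
  read 1, top D: go to s4, push ε → (s4, ε, DBDDBZ)
All input consumed; M is in state s4.

s4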